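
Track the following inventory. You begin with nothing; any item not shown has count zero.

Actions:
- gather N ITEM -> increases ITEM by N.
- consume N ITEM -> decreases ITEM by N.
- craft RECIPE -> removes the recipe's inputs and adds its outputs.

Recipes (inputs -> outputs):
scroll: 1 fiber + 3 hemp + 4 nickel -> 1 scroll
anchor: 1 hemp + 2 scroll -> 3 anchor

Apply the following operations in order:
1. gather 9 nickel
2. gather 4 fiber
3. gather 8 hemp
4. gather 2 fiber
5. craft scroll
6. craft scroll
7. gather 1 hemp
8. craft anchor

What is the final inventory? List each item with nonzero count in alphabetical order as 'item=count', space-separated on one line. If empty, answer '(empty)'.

Answer: anchor=3 fiber=4 hemp=2 nickel=1

Derivation:
After 1 (gather 9 nickel): nickel=9
After 2 (gather 4 fiber): fiber=4 nickel=9
After 3 (gather 8 hemp): fiber=4 hemp=8 nickel=9
After 4 (gather 2 fiber): fiber=6 hemp=8 nickel=9
After 5 (craft scroll): fiber=5 hemp=5 nickel=5 scroll=1
After 6 (craft scroll): fiber=4 hemp=2 nickel=1 scroll=2
After 7 (gather 1 hemp): fiber=4 hemp=3 nickel=1 scroll=2
After 8 (craft anchor): anchor=3 fiber=4 hemp=2 nickel=1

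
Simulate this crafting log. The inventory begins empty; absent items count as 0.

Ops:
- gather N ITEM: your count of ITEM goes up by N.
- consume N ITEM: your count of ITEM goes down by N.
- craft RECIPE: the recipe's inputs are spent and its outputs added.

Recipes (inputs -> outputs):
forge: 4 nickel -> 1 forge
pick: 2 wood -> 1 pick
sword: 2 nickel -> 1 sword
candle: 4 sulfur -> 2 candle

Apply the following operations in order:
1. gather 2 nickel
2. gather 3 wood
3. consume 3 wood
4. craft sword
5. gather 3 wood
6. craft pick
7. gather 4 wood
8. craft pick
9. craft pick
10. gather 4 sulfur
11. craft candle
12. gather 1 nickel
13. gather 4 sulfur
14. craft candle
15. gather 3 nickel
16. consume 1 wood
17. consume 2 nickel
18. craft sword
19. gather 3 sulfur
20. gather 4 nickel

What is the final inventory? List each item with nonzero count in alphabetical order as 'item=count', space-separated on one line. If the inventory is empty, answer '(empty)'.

After 1 (gather 2 nickel): nickel=2
After 2 (gather 3 wood): nickel=2 wood=3
After 3 (consume 3 wood): nickel=2
After 4 (craft sword): sword=1
After 5 (gather 3 wood): sword=1 wood=3
After 6 (craft pick): pick=1 sword=1 wood=1
After 7 (gather 4 wood): pick=1 sword=1 wood=5
After 8 (craft pick): pick=2 sword=1 wood=3
After 9 (craft pick): pick=3 sword=1 wood=1
After 10 (gather 4 sulfur): pick=3 sulfur=4 sword=1 wood=1
After 11 (craft candle): candle=2 pick=3 sword=1 wood=1
After 12 (gather 1 nickel): candle=2 nickel=1 pick=3 sword=1 wood=1
After 13 (gather 4 sulfur): candle=2 nickel=1 pick=3 sulfur=4 sword=1 wood=1
After 14 (craft candle): candle=4 nickel=1 pick=3 sword=1 wood=1
After 15 (gather 3 nickel): candle=4 nickel=4 pick=3 sword=1 wood=1
After 16 (consume 1 wood): candle=4 nickel=4 pick=3 sword=1
After 17 (consume 2 nickel): candle=4 nickel=2 pick=3 sword=1
After 18 (craft sword): candle=4 pick=3 sword=2
After 19 (gather 3 sulfur): candle=4 pick=3 sulfur=3 sword=2
After 20 (gather 4 nickel): candle=4 nickel=4 pick=3 sulfur=3 sword=2

Answer: candle=4 nickel=4 pick=3 sulfur=3 sword=2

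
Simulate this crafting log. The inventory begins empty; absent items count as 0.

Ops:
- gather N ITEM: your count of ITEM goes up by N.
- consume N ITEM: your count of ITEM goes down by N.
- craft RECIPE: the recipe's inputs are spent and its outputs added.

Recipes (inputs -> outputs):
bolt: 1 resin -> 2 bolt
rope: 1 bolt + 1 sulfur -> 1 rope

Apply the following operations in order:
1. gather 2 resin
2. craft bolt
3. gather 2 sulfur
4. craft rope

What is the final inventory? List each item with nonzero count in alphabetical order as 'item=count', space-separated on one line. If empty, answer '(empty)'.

Answer: bolt=1 resin=1 rope=1 sulfur=1

Derivation:
After 1 (gather 2 resin): resin=2
After 2 (craft bolt): bolt=2 resin=1
After 3 (gather 2 sulfur): bolt=2 resin=1 sulfur=2
After 4 (craft rope): bolt=1 resin=1 rope=1 sulfur=1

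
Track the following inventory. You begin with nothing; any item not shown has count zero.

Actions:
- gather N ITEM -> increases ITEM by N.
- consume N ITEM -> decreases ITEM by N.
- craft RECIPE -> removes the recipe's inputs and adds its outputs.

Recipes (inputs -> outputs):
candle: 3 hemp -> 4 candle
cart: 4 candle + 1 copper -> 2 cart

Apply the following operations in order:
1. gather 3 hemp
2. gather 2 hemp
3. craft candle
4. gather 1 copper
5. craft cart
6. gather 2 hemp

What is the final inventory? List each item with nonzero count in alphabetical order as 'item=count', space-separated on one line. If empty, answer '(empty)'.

Answer: cart=2 hemp=4

Derivation:
After 1 (gather 3 hemp): hemp=3
After 2 (gather 2 hemp): hemp=5
After 3 (craft candle): candle=4 hemp=2
After 4 (gather 1 copper): candle=4 copper=1 hemp=2
After 5 (craft cart): cart=2 hemp=2
After 6 (gather 2 hemp): cart=2 hemp=4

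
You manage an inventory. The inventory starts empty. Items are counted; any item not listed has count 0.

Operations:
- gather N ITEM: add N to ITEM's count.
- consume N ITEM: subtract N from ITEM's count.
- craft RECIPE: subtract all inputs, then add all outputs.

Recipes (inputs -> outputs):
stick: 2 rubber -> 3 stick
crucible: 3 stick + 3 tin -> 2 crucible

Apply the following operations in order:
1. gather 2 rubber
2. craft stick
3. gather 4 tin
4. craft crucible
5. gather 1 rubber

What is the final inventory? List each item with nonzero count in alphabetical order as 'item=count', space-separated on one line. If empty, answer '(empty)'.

After 1 (gather 2 rubber): rubber=2
After 2 (craft stick): stick=3
After 3 (gather 4 tin): stick=3 tin=4
After 4 (craft crucible): crucible=2 tin=1
After 5 (gather 1 rubber): crucible=2 rubber=1 tin=1

Answer: crucible=2 rubber=1 tin=1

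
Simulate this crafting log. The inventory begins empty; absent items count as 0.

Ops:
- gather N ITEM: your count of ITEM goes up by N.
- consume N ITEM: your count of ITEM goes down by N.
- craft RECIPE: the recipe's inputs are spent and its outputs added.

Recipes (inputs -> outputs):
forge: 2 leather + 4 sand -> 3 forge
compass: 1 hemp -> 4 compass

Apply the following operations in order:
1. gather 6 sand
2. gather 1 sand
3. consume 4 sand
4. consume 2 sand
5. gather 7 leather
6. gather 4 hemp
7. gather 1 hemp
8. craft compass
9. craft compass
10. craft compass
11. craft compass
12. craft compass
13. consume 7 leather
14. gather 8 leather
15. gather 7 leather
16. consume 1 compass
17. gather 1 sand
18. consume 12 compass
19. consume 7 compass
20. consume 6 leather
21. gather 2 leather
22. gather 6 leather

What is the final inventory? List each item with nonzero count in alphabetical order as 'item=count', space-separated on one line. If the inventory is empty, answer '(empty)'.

Answer: leather=17 sand=2

Derivation:
After 1 (gather 6 sand): sand=6
After 2 (gather 1 sand): sand=7
After 3 (consume 4 sand): sand=3
After 4 (consume 2 sand): sand=1
After 5 (gather 7 leather): leather=7 sand=1
After 6 (gather 4 hemp): hemp=4 leather=7 sand=1
After 7 (gather 1 hemp): hemp=5 leather=7 sand=1
After 8 (craft compass): compass=4 hemp=4 leather=7 sand=1
After 9 (craft compass): compass=8 hemp=3 leather=7 sand=1
After 10 (craft compass): compass=12 hemp=2 leather=7 sand=1
After 11 (craft compass): compass=16 hemp=1 leather=7 sand=1
After 12 (craft compass): compass=20 leather=7 sand=1
After 13 (consume 7 leather): compass=20 sand=1
After 14 (gather 8 leather): compass=20 leather=8 sand=1
After 15 (gather 7 leather): compass=20 leather=15 sand=1
After 16 (consume 1 compass): compass=19 leather=15 sand=1
After 17 (gather 1 sand): compass=19 leather=15 sand=2
After 18 (consume 12 compass): compass=7 leather=15 sand=2
After 19 (consume 7 compass): leather=15 sand=2
After 20 (consume 6 leather): leather=9 sand=2
After 21 (gather 2 leather): leather=11 sand=2
After 22 (gather 6 leather): leather=17 sand=2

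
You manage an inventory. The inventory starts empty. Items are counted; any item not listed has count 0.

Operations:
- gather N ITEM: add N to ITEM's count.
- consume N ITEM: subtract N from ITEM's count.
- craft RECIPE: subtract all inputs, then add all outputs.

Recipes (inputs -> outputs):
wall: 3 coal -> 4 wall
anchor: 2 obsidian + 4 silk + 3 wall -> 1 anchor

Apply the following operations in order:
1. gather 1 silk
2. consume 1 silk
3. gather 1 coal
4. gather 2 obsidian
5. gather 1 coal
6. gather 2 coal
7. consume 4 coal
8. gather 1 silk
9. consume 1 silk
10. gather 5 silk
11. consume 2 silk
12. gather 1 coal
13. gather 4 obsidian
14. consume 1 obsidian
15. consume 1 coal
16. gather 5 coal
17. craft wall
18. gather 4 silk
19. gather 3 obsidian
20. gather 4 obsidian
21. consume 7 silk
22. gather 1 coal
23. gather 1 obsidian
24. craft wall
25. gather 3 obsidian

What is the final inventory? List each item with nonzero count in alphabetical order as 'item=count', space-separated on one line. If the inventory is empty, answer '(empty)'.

Answer: obsidian=16 wall=8

Derivation:
After 1 (gather 1 silk): silk=1
After 2 (consume 1 silk): (empty)
After 3 (gather 1 coal): coal=1
After 4 (gather 2 obsidian): coal=1 obsidian=2
After 5 (gather 1 coal): coal=2 obsidian=2
After 6 (gather 2 coal): coal=4 obsidian=2
After 7 (consume 4 coal): obsidian=2
After 8 (gather 1 silk): obsidian=2 silk=1
After 9 (consume 1 silk): obsidian=2
After 10 (gather 5 silk): obsidian=2 silk=5
After 11 (consume 2 silk): obsidian=2 silk=3
After 12 (gather 1 coal): coal=1 obsidian=2 silk=3
After 13 (gather 4 obsidian): coal=1 obsidian=6 silk=3
After 14 (consume 1 obsidian): coal=1 obsidian=5 silk=3
After 15 (consume 1 coal): obsidian=5 silk=3
After 16 (gather 5 coal): coal=5 obsidian=5 silk=3
After 17 (craft wall): coal=2 obsidian=5 silk=3 wall=4
After 18 (gather 4 silk): coal=2 obsidian=5 silk=7 wall=4
After 19 (gather 3 obsidian): coal=2 obsidian=8 silk=7 wall=4
After 20 (gather 4 obsidian): coal=2 obsidian=12 silk=7 wall=4
After 21 (consume 7 silk): coal=2 obsidian=12 wall=4
After 22 (gather 1 coal): coal=3 obsidian=12 wall=4
After 23 (gather 1 obsidian): coal=3 obsidian=13 wall=4
After 24 (craft wall): obsidian=13 wall=8
After 25 (gather 3 obsidian): obsidian=16 wall=8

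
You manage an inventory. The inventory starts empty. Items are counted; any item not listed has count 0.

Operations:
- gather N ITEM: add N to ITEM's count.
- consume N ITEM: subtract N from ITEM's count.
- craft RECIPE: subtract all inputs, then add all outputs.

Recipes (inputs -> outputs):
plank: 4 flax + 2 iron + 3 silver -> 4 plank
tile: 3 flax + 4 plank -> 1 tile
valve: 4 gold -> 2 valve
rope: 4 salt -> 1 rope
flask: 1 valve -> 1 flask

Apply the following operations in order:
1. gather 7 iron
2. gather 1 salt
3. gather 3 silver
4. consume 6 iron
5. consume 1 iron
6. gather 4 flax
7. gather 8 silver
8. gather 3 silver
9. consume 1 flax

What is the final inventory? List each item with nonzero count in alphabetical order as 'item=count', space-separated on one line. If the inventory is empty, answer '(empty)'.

Answer: flax=3 salt=1 silver=14

Derivation:
After 1 (gather 7 iron): iron=7
After 2 (gather 1 salt): iron=7 salt=1
After 3 (gather 3 silver): iron=7 salt=1 silver=3
After 4 (consume 6 iron): iron=1 salt=1 silver=3
After 5 (consume 1 iron): salt=1 silver=3
After 6 (gather 4 flax): flax=4 salt=1 silver=3
After 7 (gather 8 silver): flax=4 salt=1 silver=11
After 8 (gather 3 silver): flax=4 salt=1 silver=14
After 9 (consume 1 flax): flax=3 salt=1 silver=14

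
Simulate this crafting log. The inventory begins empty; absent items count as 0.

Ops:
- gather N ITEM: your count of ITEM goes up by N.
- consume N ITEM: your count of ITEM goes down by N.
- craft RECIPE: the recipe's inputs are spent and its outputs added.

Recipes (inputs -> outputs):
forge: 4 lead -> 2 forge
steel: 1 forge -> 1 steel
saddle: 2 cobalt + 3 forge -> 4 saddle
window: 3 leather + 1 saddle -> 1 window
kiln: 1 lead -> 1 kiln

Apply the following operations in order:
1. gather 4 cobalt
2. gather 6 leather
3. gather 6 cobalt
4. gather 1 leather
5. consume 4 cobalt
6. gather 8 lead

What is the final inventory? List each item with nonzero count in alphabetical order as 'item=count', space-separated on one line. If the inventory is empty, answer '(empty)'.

After 1 (gather 4 cobalt): cobalt=4
After 2 (gather 6 leather): cobalt=4 leather=6
After 3 (gather 6 cobalt): cobalt=10 leather=6
After 4 (gather 1 leather): cobalt=10 leather=7
After 5 (consume 4 cobalt): cobalt=6 leather=7
After 6 (gather 8 lead): cobalt=6 lead=8 leather=7

Answer: cobalt=6 lead=8 leather=7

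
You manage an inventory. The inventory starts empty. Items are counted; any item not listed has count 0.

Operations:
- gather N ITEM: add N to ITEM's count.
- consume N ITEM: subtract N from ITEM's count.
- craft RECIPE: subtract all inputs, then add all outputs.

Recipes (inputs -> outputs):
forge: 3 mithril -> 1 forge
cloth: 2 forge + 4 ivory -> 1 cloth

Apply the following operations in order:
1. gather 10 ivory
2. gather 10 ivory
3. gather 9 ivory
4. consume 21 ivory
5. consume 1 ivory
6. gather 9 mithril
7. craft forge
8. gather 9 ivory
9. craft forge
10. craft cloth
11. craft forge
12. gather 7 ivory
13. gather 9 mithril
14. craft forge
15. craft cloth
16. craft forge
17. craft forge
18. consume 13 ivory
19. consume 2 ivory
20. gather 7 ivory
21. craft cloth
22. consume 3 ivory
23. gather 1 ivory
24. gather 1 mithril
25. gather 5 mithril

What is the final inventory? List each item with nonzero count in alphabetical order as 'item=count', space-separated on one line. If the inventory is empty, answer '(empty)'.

After 1 (gather 10 ivory): ivory=10
After 2 (gather 10 ivory): ivory=20
After 3 (gather 9 ivory): ivory=29
After 4 (consume 21 ivory): ivory=8
After 5 (consume 1 ivory): ivory=7
After 6 (gather 9 mithril): ivory=7 mithril=9
After 7 (craft forge): forge=1 ivory=7 mithril=6
After 8 (gather 9 ivory): forge=1 ivory=16 mithril=6
After 9 (craft forge): forge=2 ivory=16 mithril=3
After 10 (craft cloth): cloth=1 ivory=12 mithril=3
After 11 (craft forge): cloth=1 forge=1 ivory=12
After 12 (gather 7 ivory): cloth=1 forge=1 ivory=19
After 13 (gather 9 mithril): cloth=1 forge=1 ivory=19 mithril=9
After 14 (craft forge): cloth=1 forge=2 ivory=19 mithril=6
After 15 (craft cloth): cloth=2 ivory=15 mithril=6
After 16 (craft forge): cloth=2 forge=1 ivory=15 mithril=3
After 17 (craft forge): cloth=2 forge=2 ivory=15
After 18 (consume 13 ivory): cloth=2 forge=2 ivory=2
After 19 (consume 2 ivory): cloth=2 forge=2
After 20 (gather 7 ivory): cloth=2 forge=2 ivory=7
After 21 (craft cloth): cloth=3 ivory=3
After 22 (consume 3 ivory): cloth=3
After 23 (gather 1 ivory): cloth=3 ivory=1
After 24 (gather 1 mithril): cloth=3 ivory=1 mithril=1
After 25 (gather 5 mithril): cloth=3 ivory=1 mithril=6

Answer: cloth=3 ivory=1 mithril=6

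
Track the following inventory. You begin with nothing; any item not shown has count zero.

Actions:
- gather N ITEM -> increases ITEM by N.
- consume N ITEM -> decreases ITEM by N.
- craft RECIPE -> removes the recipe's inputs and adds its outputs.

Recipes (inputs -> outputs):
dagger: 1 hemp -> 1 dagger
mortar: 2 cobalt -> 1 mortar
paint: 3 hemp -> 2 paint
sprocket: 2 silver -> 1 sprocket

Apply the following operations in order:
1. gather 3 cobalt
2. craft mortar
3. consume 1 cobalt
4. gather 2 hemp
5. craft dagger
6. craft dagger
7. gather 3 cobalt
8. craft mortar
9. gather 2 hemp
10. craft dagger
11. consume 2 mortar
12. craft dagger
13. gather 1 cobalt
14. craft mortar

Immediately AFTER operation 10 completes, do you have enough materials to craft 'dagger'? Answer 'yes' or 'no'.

After 1 (gather 3 cobalt): cobalt=3
After 2 (craft mortar): cobalt=1 mortar=1
After 3 (consume 1 cobalt): mortar=1
After 4 (gather 2 hemp): hemp=2 mortar=1
After 5 (craft dagger): dagger=1 hemp=1 mortar=1
After 6 (craft dagger): dagger=2 mortar=1
After 7 (gather 3 cobalt): cobalt=3 dagger=2 mortar=1
After 8 (craft mortar): cobalt=1 dagger=2 mortar=2
After 9 (gather 2 hemp): cobalt=1 dagger=2 hemp=2 mortar=2
After 10 (craft dagger): cobalt=1 dagger=3 hemp=1 mortar=2

Answer: yes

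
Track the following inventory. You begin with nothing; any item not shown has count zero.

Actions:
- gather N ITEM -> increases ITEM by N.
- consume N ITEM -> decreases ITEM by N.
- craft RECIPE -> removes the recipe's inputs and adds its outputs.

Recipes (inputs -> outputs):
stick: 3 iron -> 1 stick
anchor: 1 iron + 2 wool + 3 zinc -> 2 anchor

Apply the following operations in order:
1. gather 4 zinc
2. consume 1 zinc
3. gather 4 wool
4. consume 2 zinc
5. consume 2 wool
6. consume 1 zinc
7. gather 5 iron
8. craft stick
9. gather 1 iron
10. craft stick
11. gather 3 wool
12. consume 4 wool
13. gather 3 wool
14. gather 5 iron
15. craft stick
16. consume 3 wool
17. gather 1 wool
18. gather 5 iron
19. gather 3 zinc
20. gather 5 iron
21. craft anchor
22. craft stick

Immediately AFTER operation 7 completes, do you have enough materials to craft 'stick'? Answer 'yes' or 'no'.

After 1 (gather 4 zinc): zinc=4
After 2 (consume 1 zinc): zinc=3
After 3 (gather 4 wool): wool=4 zinc=3
After 4 (consume 2 zinc): wool=4 zinc=1
After 5 (consume 2 wool): wool=2 zinc=1
After 6 (consume 1 zinc): wool=2
After 7 (gather 5 iron): iron=5 wool=2

Answer: yes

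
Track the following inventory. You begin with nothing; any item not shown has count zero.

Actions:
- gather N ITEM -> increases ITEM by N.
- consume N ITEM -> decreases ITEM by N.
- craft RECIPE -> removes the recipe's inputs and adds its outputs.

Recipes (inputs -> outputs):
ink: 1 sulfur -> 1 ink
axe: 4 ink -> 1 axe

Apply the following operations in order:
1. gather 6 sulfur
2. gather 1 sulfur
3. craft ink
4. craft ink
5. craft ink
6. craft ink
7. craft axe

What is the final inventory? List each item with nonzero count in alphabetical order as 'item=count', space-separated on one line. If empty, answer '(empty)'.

Answer: axe=1 sulfur=3

Derivation:
After 1 (gather 6 sulfur): sulfur=6
After 2 (gather 1 sulfur): sulfur=7
After 3 (craft ink): ink=1 sulfur=6
After 4 (craft ink): ink=2 sulfur=5
After 5 (craft ink): ink=3 sulfur=4
After 6 (craft ink): ink=4 sulfur=3
After 7 (craft axe): axe=1 sulfur=3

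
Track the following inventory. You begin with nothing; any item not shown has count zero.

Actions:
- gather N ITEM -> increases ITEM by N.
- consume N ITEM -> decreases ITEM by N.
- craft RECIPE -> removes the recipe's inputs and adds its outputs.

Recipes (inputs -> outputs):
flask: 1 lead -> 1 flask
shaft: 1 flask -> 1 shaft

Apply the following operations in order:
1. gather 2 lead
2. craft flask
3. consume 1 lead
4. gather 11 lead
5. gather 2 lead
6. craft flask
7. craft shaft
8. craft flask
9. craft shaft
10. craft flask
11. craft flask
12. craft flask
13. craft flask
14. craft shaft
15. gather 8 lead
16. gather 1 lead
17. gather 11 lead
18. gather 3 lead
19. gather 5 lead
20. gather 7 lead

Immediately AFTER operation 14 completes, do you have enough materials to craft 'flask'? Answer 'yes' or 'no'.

After 1 (gather 2 lead): lead=2
After 2 (craft flask): flask=1 lead=1
After 3 (consume 1 lead): flask=1
After 4 (gather 11 lead): flask=1 lead=11
After 5 (gather 2 lead): flask=1 lead=13
After 6 (craft flask): flask=2 lead=12
After 7 (craft shaft): flask=1 lead=12 shaft=1
After 8 (craft flask): flask=2 lead=11 shaft=1
After 9 (craft shaft): flask=1 lead=11 shaft=2
After 10 (craft flask): flask=2 lead=10 shaft=2
After 11 (craft flask): flask=3 lead=9 shaft=2
After 12 (craft flask): flask=4 lead=8 shaft=2
After 13 (craft flask): flask=5 lead=7 shaft=2
After 14 (craft shaft): flask=4 lead=7 shaft=3

Answer: yes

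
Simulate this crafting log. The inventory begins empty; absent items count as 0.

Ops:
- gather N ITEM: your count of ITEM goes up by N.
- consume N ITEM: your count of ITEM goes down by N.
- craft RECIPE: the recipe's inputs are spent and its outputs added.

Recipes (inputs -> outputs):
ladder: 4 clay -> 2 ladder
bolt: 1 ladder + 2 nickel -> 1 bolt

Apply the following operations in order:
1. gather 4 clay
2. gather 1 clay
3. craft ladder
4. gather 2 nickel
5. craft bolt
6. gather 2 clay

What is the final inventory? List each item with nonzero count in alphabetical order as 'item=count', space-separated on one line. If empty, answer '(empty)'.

Answer: bolt=1 clay=3 ladder=1

Derivation:
After 1 (gather 4 clay): clay=4
After 2 (gather 1 clay): clay=5
After 3 (craft ladder): clay=1 ladder=2
After 4 (gather 2 nickel): clay=1 ladder=2 nickel=2
After 5 (craft bolt): bolt=1 clay=1 ladder=1
After 6 (gather 2 clay): bolt=1 clay=3 ladder=1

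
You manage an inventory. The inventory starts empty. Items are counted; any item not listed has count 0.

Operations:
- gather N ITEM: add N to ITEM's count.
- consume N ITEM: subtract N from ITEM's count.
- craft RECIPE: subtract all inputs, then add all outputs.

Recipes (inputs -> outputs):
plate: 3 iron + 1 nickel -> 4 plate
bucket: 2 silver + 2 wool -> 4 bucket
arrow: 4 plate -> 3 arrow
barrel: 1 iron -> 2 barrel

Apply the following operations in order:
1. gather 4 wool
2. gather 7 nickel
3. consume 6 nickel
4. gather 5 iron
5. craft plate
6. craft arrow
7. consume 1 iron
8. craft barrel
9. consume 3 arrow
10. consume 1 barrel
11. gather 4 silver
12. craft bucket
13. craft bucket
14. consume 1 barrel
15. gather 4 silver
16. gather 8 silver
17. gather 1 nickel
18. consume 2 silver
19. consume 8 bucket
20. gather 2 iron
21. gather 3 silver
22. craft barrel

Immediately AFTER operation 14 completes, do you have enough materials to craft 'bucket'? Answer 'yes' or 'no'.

Answer: no

Derivation:
After 1 (gather 4 wool): wool=4
After 2 (gather 7 nickel): nickel=7 wool=4
After 3 (consume 6 nickel): nickel=1 wool=4
After 4 (gather 5 iron): iron=5 nickel=1 wool=4
After 5 (craft plate): iron=2 plate=4 wool=4
After 6 (craft arrow): arrow=3 iron=2 wool=4
After 7 (consume 1 iron): arrow=3 iron=1 wool=4
After 8 (craft barrel): arrow=3 barrel=2 wool=4
After 9 (consume 3 arrow): barrel=2 wool=4
After 10 (consume 1 barrel): barrel=1 wool=4
After 11 (gather 4 silver): barrel=1 silver=4 wool=4
After 12 (craft bucket): barrel=1 bucket=4 silver=2 wool=2
After 13 (craft bucket): barrel=1 bucket=8
After 14 (consume 1 barrel): bucket=8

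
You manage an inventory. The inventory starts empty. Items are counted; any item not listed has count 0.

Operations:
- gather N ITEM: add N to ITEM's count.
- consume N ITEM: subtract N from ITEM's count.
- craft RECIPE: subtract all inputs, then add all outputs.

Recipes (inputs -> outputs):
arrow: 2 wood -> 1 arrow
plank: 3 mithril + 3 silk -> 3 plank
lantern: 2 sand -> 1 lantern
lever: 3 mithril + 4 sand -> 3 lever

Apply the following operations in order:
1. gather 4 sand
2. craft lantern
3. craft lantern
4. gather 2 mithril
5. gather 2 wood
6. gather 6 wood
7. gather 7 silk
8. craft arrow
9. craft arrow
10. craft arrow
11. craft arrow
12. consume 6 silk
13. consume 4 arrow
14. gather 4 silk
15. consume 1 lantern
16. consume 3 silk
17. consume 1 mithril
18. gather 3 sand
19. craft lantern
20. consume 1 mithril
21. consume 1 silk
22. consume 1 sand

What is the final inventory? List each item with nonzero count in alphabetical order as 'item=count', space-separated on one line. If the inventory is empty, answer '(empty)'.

After 1 (gather 4 sand): sand=4
After 2 (craft lantern): lantern=1 sand=2
After 3 (craft lantern): lantern=2
After 4 (gather 2 mithril): lantern=2 mithril=2
After 5 (gather 2 wood): lantern=2 mithril=2 wood=2
After 6 (gather 6 wood): lantern=2 mithril=2 wood=8
After 7 (gather 7 silk): lantern=2 mithril=2 silk=7 wood=8
After 8 (craft arrow): arrow=1 lantern=2 mithril=2 silk=7 wood=6
After 9 (craft arrow): arrow=2 lantern=2 mithril=2 silk=7 wood=4
After 10 (craft arrow): arrow=3 lantern=2 mithril=2 silk=7 wood=2
After 11 (craft arrow): arrow=4 lantern=2 mithril=2 silk=7
After 12 (consume 6 silk): arrow=4 lantern=2 mithril=2 silk=1
After 13 (consume 4 arrow): lantern=2 mithril=2 silk=1
After 14 (gather 4 silk): lantern=2 mithril=2 silk=5
After 15 (consume 1 lantern): lantern=1 mithril=2 silk=5
After 16 (consume 3 silk): lantern=1 mithril=2 silk=2
After 17 (consume 1 mithril): lantern=1 mithril=1 silk=2
After 18 (gather 3 sand): lantern=1 mithril=1 sand=3 silk=2
After 19 (craft lantern): lantern=2 mithril=1 sand=1 silk=2
After 20 (consume 1 mithril): lantern=2 sand=1 silk=2
After 21 (consume 1 silk): lantern=2 sand=1 silk=1
After 22 (consume 1 sand): lantern=2 silk=1

Answer: lantern=2 silk=1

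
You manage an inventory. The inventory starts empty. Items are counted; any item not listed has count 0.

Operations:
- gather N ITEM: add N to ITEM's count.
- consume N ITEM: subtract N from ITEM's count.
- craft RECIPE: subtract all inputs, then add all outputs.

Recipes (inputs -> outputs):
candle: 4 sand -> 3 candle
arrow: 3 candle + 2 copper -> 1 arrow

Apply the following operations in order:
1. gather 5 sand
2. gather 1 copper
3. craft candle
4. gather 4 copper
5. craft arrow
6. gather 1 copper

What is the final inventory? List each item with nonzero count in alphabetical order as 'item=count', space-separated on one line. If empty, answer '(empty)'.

After 1 (gather 5 sand): sand=5
After 2 (gather 1 copper): copper=1 sand=5
After 3 (craft candle): candle=3 copper=1 sand=1
After 4 (gather 4 copper): candle=3 copper=5 sand=1
After 5 (craft arrow): arrow=1 copper=3 sand=1
After 6 (gather 1 copper): arrow=1 copper=4 sand=1

Answer: arrow=1 copper=4 sand=1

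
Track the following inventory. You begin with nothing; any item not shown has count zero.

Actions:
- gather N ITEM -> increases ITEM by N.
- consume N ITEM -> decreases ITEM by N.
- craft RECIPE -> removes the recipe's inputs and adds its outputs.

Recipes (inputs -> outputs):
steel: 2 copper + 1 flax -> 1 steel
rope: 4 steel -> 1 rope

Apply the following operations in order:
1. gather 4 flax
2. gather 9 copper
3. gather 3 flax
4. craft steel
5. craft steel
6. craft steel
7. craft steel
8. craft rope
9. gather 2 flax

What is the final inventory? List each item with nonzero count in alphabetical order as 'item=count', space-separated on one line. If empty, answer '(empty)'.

Answer: copper=1 flax=5 rope=1

Derivation:
After 1 (gather 4 flax): flax=4
After 2 (gather 9 copper): copper=9 flax=4
After 3 (gather 3 flax): copper=9 flax=7
After 4 (craft steel): copper=7 flax=6 steel=1
After 5 (craft steel): copper=5 flax=5 steel=2
After 6 (craft steel): copper=3 flax=4 steel=3
After 7 (craft steel): copper=1 flax=3 steel=4
After 8 (craft rope): copper=1 flax=3 rope=1
After 9 (gather 2 flax): copper=1 flax=5 rope=1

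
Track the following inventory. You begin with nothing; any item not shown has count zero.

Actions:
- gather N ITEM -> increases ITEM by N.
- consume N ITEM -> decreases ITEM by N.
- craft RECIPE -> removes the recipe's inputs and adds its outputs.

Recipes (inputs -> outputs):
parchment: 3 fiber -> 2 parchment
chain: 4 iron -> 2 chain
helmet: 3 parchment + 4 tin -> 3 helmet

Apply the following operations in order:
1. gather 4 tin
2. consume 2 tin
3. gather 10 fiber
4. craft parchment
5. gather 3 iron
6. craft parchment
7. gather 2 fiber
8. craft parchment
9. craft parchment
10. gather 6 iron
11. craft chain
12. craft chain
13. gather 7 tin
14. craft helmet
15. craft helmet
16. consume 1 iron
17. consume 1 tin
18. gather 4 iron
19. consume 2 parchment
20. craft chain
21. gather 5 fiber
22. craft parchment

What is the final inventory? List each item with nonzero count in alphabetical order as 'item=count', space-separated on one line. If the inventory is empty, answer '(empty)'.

Answer: chain=6 fiber=2 helmet=6 parchment=2

Derivation:
After 1 (gather 4 tin): tin=4
After 2 (consume 2 tin): tin=2
After 3 (gather 10 fiber): fiber=10 tin=2
After 4 (craft parchment): fiber=7 parchment=2 tin=2
After 5 (gather 3 iron): fiber=7 iron=3 parchment=2 tin=2
After 6 (craft parchment): fiber=4 iron=3 parchment=4 tin=2
After 7 (gather 2 fiber): fiber=6 iron=3 parchment=4 tin=2
After 8 (craft parchment): fiber=3 iron=3 parchment=6 tin=2
After 9 (craft parchment): iron=3 parchment=8 tin=2
After 10 (gather 6 iron): iron=9 parchment=8 tin=2
After 11 (craft chain): chain=2 iron=5 parchment=8 tin=2
After 12 (craft chain): chain=4 iron=1 parchment=8 tin=2
After 13 (gather 7 tin): chain=4 iron=1 parchment=8 tin=9
After 14 (craft helmet): chain=4 helmet=3 iron=1 parchment=5 tin=5
After 15 (craft helmet): chain=4 helmet=6 iron=1 parchment=2 tin=1
After 16 (consume 1 iron): chain=4 helmet=6 parchment=2 tin=1
After 17 (consume 1 tin): chain=4 helmet=6 parchment=2
After 18 (gather 4 iron): chain=4 helmet=6 iron=4 parchment=2
After 19 (consume 2 parchment): chain=4 helmet=6 iron=4
After 20 (craft chain): chain=6 helmet=6
After 21 (gather 5 fiber): chain=6 fiber=5 helmet=6
After 22 (craft parchment): chain=6 fiber=2 helmet=6 parchment=2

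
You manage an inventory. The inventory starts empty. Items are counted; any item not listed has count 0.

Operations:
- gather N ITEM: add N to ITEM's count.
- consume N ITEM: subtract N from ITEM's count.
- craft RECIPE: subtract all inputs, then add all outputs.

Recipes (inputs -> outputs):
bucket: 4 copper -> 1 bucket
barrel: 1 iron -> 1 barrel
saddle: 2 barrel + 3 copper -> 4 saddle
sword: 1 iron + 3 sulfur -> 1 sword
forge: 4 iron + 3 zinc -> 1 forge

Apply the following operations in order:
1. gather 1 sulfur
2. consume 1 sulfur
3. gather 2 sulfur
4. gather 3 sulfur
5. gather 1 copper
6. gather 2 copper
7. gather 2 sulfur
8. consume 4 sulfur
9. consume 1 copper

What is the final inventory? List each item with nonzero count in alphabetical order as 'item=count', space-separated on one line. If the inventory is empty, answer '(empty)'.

Answer: copper=2 sulfur=3

Derivation:
After 1 (gather 1 sulfur): sulfur=1
After 2 (consume 1 sulfur): (empty)
After 3 (gather 2 sulfur): sulfur=2
After 4 (gather 3 sulfur): sulfur=5
After 5 (gather 1 copper): copper=1 sulfur=5
After 6 (gather 2 copper): copper=3 sulfur=5
After 7 (gather 2 sulfur): copper=3 sulfur=7
After 8 (consume 4 sulfur): copper=3 sulfur=3
After 9 (consume 1 copper): copper=2 sulfur=3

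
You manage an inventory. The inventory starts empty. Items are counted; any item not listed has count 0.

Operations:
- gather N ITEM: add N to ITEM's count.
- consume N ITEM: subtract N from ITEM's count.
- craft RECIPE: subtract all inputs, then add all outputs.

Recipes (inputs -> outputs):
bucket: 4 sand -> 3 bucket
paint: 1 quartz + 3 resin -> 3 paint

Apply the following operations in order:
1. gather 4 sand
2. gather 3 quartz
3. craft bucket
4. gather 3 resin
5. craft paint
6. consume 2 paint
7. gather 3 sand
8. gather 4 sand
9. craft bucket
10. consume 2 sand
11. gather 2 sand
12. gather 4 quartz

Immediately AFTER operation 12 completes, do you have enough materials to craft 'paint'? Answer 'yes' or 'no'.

After 1 (gather 4 sand): sand=4
After 2 (gather 3 quartz): quartz=3 sand=4
After 3 (craft bucket): bucket=3 quartz=3
After 4 (gather 3 resin): bucket=3 quartz=3 resin=3
After 5 (craft paint): bucket=3 paint=3 quartz=2
After 6 (consume 2 paint): bucket=3 paint=1 quartz=2
After 7 (gather 3 sand): bucket=3 paint=1 quartz=2 sand=3
After 8 (gather 4 sand): bucket=3 paint=1 quartz=2 sand=7
After 9 (craft bucket): bucket=6 paint=1 quartz=2 sand=3
After 10 (consume 2 sand): bucket=6 paint=1 quartz=2 sand=1
After 11 (gather 2 sand): bucket=6 paint=1 quartz=2 sand=3
After 12 (gather 4 quartz): bucket=6 paint=1 quartz=6 sand=3

Answer: no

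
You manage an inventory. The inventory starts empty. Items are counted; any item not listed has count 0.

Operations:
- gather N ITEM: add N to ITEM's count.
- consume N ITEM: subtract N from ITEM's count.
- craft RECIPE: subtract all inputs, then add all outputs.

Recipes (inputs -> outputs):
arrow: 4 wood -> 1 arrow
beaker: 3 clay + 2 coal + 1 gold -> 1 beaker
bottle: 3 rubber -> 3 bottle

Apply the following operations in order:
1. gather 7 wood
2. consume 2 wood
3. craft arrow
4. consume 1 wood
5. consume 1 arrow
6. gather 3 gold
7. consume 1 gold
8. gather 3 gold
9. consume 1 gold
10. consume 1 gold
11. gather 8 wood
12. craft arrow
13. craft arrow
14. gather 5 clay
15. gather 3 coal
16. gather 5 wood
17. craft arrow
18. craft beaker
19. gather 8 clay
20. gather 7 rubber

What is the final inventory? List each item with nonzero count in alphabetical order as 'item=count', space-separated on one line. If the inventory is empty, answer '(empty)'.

After 1 (gather 7 wood): wood=7
After 2 (consume 2 wood): wood=5
After 3 (craft arrow): arrow=1 wood=1
After 4 (consume 1 wood): arrow=1
After 5 (consume 1 arrow): (empty)
After 6 (gather 3 gold): gold=3
After 7 (consume 1 gold): gold=2
After 8 (gather 3 gold): gold=5
After 9 (consume 1 gold): gold=4
After 10 (consume 1 gold): gold=3
After 11 (gather 8 wood): gold=3 wood=8
After 12 (craft arrow): arrow=1 gold=3 wood=4
After 13 (craft arrow): arrow=2 gold=3
After 14 (gather 5 clay): arrow=2 clay=5 gold=3
After 15 (gather 3 coal): arrow=2 clay=5 coal=3 gold=3
After 16 (gather 5 wood): arrow=2 clay=5 coal=3 gold=3 wood=5
After 17 (craft arrow): arrow=3 clay=5 coal=3 gold=3 wood=1
After 18 (craft beaker): arrow=3 beaker=1 clay=2 coal=1 gold=2 wood=1
After 19 (gather 8 clay): arrow=3 beaker=1 clay=10 coal=1 gold=2 wood=1
After 20 (gather 7 rubber): arrow=3 beaker=1 clay=10 coal=1 gold=2 rubber=7 wood=1

Answer: arrow=3 beaker=1 clay=10 coal=1 gold=2 rubber=7 wood=1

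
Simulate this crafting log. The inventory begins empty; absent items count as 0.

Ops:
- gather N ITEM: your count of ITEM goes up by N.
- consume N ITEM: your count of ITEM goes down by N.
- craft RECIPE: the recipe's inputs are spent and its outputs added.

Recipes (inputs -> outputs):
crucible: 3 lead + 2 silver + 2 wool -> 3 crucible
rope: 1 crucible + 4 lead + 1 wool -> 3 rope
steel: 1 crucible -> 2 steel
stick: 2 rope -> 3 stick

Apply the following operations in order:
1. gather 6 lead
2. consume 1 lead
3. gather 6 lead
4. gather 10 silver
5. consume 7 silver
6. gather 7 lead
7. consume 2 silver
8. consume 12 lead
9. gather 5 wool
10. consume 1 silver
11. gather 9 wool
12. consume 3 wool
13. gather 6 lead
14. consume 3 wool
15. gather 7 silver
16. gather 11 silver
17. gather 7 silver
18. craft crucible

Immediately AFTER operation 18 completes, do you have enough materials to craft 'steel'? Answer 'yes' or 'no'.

After 1 (gather 6 lead): lead=6
After 2 (consume 1 lead): lead=5
After 3 (gather 6 lead): lead=11
After 4 (gather 10 silver): lead=11 silver=10
After 5 (consume 7 silver): lead=11 silver=3
After 6 (gather 7 lead): lead=18 silver=3
After 7 (consume 2 silver): lead=18 silver=1
After 8 (consume 12 lead): lead=6 silver=1
After 9 (gather 5 wool): lead=6 silver=1 wool=5
After 10 (consume 1 silver): lead=6 wool=5
After 11 (gather 9 wool): lead=6 wool=14
After 12 (consume 3 wool): lead=6 wool=11
After 13 (gather 6 lead): lead=12 wool=11
After 14 (consume 3 wool): lead=12 wool=8
After 15 (gather 7 silver): lead=12 silver=7 wool=8
After 16 (gather 11 silver): lead=12 silver=18 wool=8
After 17 (gather 7 silver): lead=12 silver=25 wool=8
After 18 (craft crucible): crucible=3 lead=9 silver=23 wool=6

Answer: yes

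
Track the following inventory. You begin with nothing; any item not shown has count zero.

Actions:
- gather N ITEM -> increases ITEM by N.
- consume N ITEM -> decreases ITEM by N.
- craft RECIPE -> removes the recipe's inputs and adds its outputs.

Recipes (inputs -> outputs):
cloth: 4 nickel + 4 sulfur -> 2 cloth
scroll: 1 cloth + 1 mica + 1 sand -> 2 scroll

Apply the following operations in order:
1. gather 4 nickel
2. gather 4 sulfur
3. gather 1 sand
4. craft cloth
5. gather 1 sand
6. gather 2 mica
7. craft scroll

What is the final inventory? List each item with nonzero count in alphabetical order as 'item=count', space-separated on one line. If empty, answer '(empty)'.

After 1 (gather 4 nickel): nickel=4
After 2 (gather 4 sulfur): nickel=4 sulfur=4
After 3 (gather 1 sand): nickel=4 sand=1 sulfur=4
After 4 (craft cloth): cloth=2 sand=1
After 5 (gather 1 sand): cloth=2 sand=2
After 6 (gather 2 mica): cloth=2 mica=2 sand=2
After 7 (craft scroll): cloth=1 mica=1 sand=1 scroll=2

Answer: cloth=1 mica=1 sand=1 scroll=2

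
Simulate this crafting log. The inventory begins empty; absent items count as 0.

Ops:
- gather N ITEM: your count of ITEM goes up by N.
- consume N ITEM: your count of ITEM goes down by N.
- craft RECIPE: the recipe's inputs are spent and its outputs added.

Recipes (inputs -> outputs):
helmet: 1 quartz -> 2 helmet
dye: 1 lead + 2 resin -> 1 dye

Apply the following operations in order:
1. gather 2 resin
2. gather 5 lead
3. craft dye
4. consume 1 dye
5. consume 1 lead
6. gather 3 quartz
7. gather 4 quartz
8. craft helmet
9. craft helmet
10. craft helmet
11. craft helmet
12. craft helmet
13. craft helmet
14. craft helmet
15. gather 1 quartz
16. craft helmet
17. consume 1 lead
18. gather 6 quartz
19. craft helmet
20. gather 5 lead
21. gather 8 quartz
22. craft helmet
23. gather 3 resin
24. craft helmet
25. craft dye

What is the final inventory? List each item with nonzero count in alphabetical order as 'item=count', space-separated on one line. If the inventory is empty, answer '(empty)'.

Answer: dye=1 helmet=22 lead=6 quartz=11 resin=1

Derivation:
After 1 (gather 2 resin): resin=2
After 2 (gather 5 lead): lead=5 resin=2
After 3 (craft dye): dye=1 lead=4
After 4 (consume 1 dye): lead=4
After 5 (consume 1 lead): lead=3
After 6 (gather 3 quartz): lead=3 quartz=3
After 7 (gather 4 quartz): lead=3 quartz=7
After 8 (craft helmet): helmet=2 lead=3 quartz=6
After 9 (craft helmet): helmet=4 lead=3 quartz=5
After 10 (craft helmet): helmet=6 lead=3 quartz=4
After 11 (craft helmet): helmet=8 lead=3 quartz=3
After 12 (craft helmet): helmet=10 lead=3 quartz=2
After 13 (craft helmet): helmet=12 lead=3 quartz=1
After 14 (craft helmet): helmet=14 lead=3
After 15 (gather 1 quartz): helmet=14 lead=3 quartz=1
After 16 (craft helmet): helmet=16 lead=3
After 17 (consume 1 lead): helmet=16 lead=2
After 18 (gather 6 quartz): helmet=16 lead=2 quartz=6
After 19 (craft helmet): helmet=18 lead=2 quartz=5
After 20 (gather 5 lead): helmet=18 lead=7 quartz=5
After 21 (gather 8 quartz): helmet=18 lead=7 quartz=13
After 22 (craft helmet): helmet=20 lead=7 quartz=12
After 23 (gather 3 resin): helmet=20 lead=7 quartz=12 resin=3
After 24 (craft helmet): helmet=22 lead=7 quartz=11 resin=3
After 25 (craft dye): dye=1 helmet=22 lead=6 quartz=11 resin=1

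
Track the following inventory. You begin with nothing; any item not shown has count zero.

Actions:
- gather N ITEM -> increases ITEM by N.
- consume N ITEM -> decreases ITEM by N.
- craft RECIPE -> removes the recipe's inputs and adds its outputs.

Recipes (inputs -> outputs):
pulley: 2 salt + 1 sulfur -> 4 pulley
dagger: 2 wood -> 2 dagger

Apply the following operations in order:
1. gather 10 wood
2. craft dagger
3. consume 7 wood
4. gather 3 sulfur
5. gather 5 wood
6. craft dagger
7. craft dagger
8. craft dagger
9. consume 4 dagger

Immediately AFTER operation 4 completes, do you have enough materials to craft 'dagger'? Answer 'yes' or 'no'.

After 1 (gather 10 wood): wood=10
After 2 (craft dagger): dagger=2 wood=8
After 3 (consume 7 wood): dagger=2 wood=1
After 4 (gather 3 sulfur): dagger=2 sulfur=3 wood=1

Answer: no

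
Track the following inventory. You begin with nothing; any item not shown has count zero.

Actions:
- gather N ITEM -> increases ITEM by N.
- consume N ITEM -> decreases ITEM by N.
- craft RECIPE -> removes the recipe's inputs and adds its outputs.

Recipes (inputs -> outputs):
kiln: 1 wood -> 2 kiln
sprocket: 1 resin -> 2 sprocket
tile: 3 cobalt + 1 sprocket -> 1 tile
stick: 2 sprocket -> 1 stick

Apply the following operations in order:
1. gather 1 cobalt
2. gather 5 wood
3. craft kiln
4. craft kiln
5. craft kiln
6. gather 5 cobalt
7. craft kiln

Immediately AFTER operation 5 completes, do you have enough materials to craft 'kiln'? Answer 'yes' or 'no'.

After 1 (gather 1 cobalt): cobalt=1
After 2 (gather 5 wood): cobalt=1 wood=5
After 3 (craft kiln): cobalt=1 kiln=2 wood=4
After 4 (craft kiln): cobalt=1 kiln=4 wood=3
After 5 (craft kiln): cobalt=1 kiln=6 wood=2

Answer: yes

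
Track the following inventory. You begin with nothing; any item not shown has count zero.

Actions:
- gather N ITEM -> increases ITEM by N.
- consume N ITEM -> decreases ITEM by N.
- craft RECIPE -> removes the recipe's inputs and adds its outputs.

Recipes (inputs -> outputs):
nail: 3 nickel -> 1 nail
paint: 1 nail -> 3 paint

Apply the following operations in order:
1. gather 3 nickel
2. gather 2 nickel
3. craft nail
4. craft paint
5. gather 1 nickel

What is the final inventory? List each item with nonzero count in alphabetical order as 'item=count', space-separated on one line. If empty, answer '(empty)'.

After 1 (gather 3 nickel): nickel=3
After 2 (gather 2 nickel): nickel=5
After 3 (craft nail): nail=1 nickel=2
After 4 (craft paint): nickel=2 paint=3
After 5 (gather 1 nickel): nickel=3 paint=3

Answer: nickel=3 paint=3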